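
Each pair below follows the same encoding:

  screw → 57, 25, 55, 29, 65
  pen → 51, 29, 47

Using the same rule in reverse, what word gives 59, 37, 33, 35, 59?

s(#19)→57 and c(#3)→25: differences scale by 2, so n = 2·pos + 19. Each letter becomes 2×(its alphabet position, a=1..z=26) + 19.
Undoing it on 59, 37, 33, 35, 59: 59→(59−19)÷2=20=t, 37→(37−19)÷2=9=i, 33→(33−19)÷2=7=g, 35→(35−19)÷2=8=h, 59→(59−19)÷2=20=t.

tight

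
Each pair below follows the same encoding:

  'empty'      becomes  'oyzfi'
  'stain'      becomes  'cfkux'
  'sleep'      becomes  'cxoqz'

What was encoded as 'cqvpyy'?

seldom

Shifts by position in empty: pos 0: e→o (+10), pos 1: m→y (+12), pos 2: p→z (+10), pos 3: t→f (+12) — repeating every 2. A repeating key of period 2 is used — shifts +10, +12 over and over.
Decoding cqvpyy: c−10=s, q−12=e, v−10=l, p−12=d, y−10=o, y−12=m.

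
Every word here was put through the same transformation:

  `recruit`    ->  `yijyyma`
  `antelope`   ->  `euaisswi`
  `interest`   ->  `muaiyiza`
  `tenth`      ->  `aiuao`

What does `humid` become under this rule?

The shift depends on letter class: consonant r→y is +7, but vowel e→i is +4. Vowels shift forward by 4 and consonants shift forward by 7.
For humid: h(cons)+7=o, u(vowel)+4=y, m(cons)+7=t, i(vowel)+4=m, d(cons)+7=k.

oytmk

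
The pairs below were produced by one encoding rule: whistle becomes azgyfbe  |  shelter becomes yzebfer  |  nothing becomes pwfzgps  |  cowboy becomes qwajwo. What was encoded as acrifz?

warmth

w(22)→a(0) and h(7)→z(25) fit y≡7x+2 (mod 26); the inverse of 7 mod 26 is 15. Treating letters as 0–25, the rule is x ↦ 7x + 2 (mod 26).
Decoding acrifz: a(0)→15·(0−2)≡22=w; c(2)→15·(2−2)≡0=a; r(17)→15·(17−2)≡17=r; i(8)→15·(8−2)≡12=m; f(5)→15·(5−2)≡19=t; z(25)→15·(25−2)≡7=h (all mod 26).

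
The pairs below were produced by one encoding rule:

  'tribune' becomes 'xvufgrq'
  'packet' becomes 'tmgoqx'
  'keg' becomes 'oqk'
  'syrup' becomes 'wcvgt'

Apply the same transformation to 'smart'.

The shift depends on letter class: consonant t→x is +4, but vowel i→u is +12. Vowels shift forward by 12 and consonants shift forward by 4.
For smart: s(cons)+4=w, m(cons)+4=q, a(vowel)+12=m, r(cons)+4=v, t(cons)+4=x.

wqmvx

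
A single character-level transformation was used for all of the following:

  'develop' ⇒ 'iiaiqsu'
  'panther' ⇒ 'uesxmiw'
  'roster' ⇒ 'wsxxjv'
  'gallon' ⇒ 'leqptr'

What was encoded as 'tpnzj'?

olive

Shifts by position in develop: pos 0: d→i (+5), pos 1: e→i (+4), pos 2: v→a (+5), pos 3: e→i (+4) — repeating every 2. The shifts repeat in a cycle of length 2: positions 0,1,… shift by +5, +4, then the pattern repeats.
Undoing it on tpnzj: t−5=o, p−4=l, n−5=i, z−4=v, j−5=e.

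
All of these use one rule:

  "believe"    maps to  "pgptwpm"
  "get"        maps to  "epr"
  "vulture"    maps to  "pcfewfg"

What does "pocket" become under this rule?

epvnza

Two steps: reverse the string, then apply a Caesar shift of +11.
Applying it to pocket: reverse → tekcop; then shift: t+11=e, e+11=p, k+11=v, c+11=n, o+11=z, p+11=a.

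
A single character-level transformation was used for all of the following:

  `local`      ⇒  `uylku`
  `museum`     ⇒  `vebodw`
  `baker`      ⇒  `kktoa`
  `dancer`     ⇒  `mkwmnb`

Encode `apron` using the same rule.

jzayw

Shifts by position in local: pos 0: l→u (+9), pos 1: o→y (+10), pos 2: c→l (+9), pos 3: a→k (+10) — repeating every 2. A repeating key of period 2 is used — shifts +9, +10 over and over.
On apron: a+9=j, p+10=z, r+9=a, o+10=y, n+9=w.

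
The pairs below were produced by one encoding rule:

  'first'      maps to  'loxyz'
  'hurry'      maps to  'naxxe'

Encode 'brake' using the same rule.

Compare letters: f→l is +6, i→o is +6, r→x is +6 — a constant shift. Every letter moves 6 places later in the alphabet, wrapping around z→a.
On brake: b+6=h, r+6=x, a+6=g, k+6=q, e+6=k.

hxgqk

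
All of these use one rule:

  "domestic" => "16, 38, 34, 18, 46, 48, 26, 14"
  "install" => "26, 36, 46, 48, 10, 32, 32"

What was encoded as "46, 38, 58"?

soy

d(#4)→16 and o(#15)→38: differences scale by 2, so n = 2·pos + 8. The formula is n = 2×(alphabet index, a=1) + 8.
Reversing it on 46, 38, 58: 46→(46−8)÷2=19=s, 38→(38−8)÷2=15=o, 58→(58−8)÷2=25=y.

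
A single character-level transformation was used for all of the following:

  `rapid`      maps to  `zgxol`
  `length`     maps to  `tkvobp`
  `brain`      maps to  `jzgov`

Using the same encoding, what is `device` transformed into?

lkdokk

The shift depends on letter class: consonant r→z is +8, but vowel a→g is +6. Vowels shift forward by 6 and consonants shift forward by 8.
Applying it to device: d(cons)+8=l, e(vowel)+6=k, v(cons)+8=d, i(vowel)+6=o, c(cons)+8=k, e(vowel)+6=k.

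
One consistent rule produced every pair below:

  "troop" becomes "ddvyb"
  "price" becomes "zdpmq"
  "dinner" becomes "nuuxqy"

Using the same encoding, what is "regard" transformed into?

bqnkdk

It's a Vigenère-style cipher with numeric key [10,12,7]: position i shifts by key[i mod 3].
On regard: r+10=b, e+12=q, g+7=n, a+10=k, r+12=d, d+7=k.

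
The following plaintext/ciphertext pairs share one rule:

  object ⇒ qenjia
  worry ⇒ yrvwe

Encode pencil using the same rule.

Letter i (0-indexed) is shifted by i+2, so successive shifts are 2, 3, 4, ….
Applying it to pencil: p+2=r, e+3=h, n+4=r, c+5=h, i+6=o, l+7=s.

rhrhos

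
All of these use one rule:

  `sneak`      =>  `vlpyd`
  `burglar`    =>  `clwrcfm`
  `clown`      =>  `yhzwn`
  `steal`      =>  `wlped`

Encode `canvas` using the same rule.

Two steps: reverse the string, then apply a Caesar shift of +11.
On canvas: reverse → savnac; then shift: s+11=d, a+11=l, v+11=g, n+11=y, a+11=l, c+11=n.

dlgyln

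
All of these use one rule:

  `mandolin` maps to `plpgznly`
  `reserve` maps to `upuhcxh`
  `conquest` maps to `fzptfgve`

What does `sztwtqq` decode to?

portion

Shifts by position in mandolin: pos 0: m→p (+3), pos 1: a→l (+11), pos 2: n→p (+2), pos 3: d→g (+3), pos 4: o→z (+11), pos 5: l→n (+2) — repeating every 3. The shifts repeat in a cycle of length 3: positions 0,1,… shift by +3, +11, +2, then the pattern repeats.
Decoding sztwtqq: s−3=p, z−11=o, t−2=r, w−3=t, t−11=i, q−2=o, q−3=n.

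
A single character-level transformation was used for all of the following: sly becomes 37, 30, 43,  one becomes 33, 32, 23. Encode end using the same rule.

s is letter #19 and maps to 37: an offset of 18. Letters become their 1-based position plus 18 (so a→19, b→20, …).
Applying it to end: e=5→23, n=14→32, d=4→22.

23, 32, 22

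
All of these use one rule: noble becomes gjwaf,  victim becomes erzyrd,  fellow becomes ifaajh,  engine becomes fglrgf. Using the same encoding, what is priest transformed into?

msrfvy

Each letter's alphabet position (a=0..z=25) is mapped through 3·x+19 mod 26 — an affine cipher.
For priest: p(15)→3·15+19≡12=m; r(17)→3·17+19≡18=s; i(8)→3·8+19≡17=r; e(4)→3·4+19≡5=f; s(18)→3·18+19≡21=v; t(19)→3·19+19≡24=y (all mod 26).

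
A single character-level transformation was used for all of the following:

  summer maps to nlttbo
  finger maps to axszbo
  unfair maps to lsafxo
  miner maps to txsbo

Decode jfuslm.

s(18)→n(13) and u(20)→l(11) fit y≡25x+5 (mod 26); the inverse of 25 mod 26 is 25. This is an affine cipher: with a=0,…,z=25, each position x becomes (25x+5) mod 26.
Reversing it on jfuslm: j(9)→25·(9−5)≡22=w; f(5)→25·(5−5)≡0=a; u(20)→25·(20−5)≡11=l; s(18)→25·(18−5)≡13=n; l(11)→25·(11−5)≡20=u; m(12)→25·(12−5)≡19=t (all mod 26).

walnut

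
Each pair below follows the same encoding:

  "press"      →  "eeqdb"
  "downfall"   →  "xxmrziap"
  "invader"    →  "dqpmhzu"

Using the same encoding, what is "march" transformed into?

todmy

The output letters match the input read backwards, each shifted +12: press reversed is sserp. Two steps: reverse the string, then apply a Caesar shift of +12.
On march: reverse → hcram; then shift: h+12=t, c+12=o, r+12=d, a+12=m, m+12=y.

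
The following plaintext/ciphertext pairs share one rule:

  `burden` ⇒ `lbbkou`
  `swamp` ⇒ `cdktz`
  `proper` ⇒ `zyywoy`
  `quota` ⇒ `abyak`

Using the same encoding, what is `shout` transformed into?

Shifts by position in burden: pos 0: b→l (+10), pos 1: u→b (+7), pos 2: r→b (+10), pos 3: d→k (+7) — repeating every 2. It's a Vigenère-style cipher with numeric key [10,7]: position i shifts by key[i mod 2].
Applying it to shout: s+10=c, h+7=o, o+10=y, u+7=b, t+10=d.

coybd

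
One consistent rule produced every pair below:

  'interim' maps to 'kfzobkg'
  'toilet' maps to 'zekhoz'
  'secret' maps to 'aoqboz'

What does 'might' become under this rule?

gkmlz

i(8)→k(10) and n(13)→f(5) fit y≡25x+18 (mod 26); the inverse of 25 mod 26 is 25. Treating letters as 0–25, the rule is x ↦ 25x + 18 (mod 26).
On might: m(12)→25·12+18≡6=g; i(8)→25·8+18≡10=k; g(6)→25·6+18≡12=m; h(7)→25·7+18≡11=l; t(19)→25·19+18≡25=z (all mod 26).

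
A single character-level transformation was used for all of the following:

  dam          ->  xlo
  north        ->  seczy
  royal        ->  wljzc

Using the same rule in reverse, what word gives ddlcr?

grass

The output letters match the input read backwards, each shifted +11: dam reversed is mad. Read the word backwards and shift each letter +11.
Decoding ddlcr: shift back: d−11=s, d−11=s, l−11=a, c−11=r, r−11=g → ssarg; then reverse → grass.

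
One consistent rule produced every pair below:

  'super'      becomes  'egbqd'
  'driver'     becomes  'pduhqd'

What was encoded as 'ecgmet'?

Compare letters: s→e is +12, u→g is +12, p→b is +12 — a constant shift. Each letter is shifted forward by 12 in the alphabet (a Caesar shift of +12).
Decoding ecgmet: e−12=s, c−12=q, g−12=u, m−12=a, e−12=s, t−12=h.

squash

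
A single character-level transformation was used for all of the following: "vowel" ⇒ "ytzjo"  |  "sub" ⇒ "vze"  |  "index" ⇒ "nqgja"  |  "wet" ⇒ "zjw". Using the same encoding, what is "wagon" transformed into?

zfjtq

Two shifts are in play — +5 for a/e/i/o/u, +3 for every other letter.
For wagon: w(cons)+3=z, a(vowel)+5=f, g(cons)+3=j, o(vowel)+5=t, n(cons)+3=q.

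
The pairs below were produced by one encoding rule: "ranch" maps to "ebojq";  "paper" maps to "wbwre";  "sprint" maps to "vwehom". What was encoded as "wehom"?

r(17)→e(4) and a(0)→b(1) fit y≡17x+1 (mod 26); the inverse of 17 mod 26 is 23. Treating letters as 0–25, the rule is x ↦ 17x + 1 (mod 26).
Reversing it on wehom: w(22)→23·(22−1)≡15=p; e(4)→23·(4−1)≡17=r; h(7)→23·(7−1)≡8=i; o(14)→23·(14−1)≡13=n; m(12)→23·(12−1)≡19=t (all mod 26).

print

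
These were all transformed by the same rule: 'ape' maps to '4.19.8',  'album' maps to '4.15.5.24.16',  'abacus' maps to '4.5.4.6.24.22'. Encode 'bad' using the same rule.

5.4.7

a is letter #1 and maps to 4: an offset of 3. The number is (letter's place in the alphabet, a=1) + 3.
On bad: b=2→5, a=1→4, d=4→7.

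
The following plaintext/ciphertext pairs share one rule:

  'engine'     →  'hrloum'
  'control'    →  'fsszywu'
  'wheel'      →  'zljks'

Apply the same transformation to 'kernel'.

niwtlt

In engine: e→h is +3, n→r is +4, g→l is +5, i→o is +6 — the shift increases by 1 each position. Each letter shifts forward by (position + 3), i.e. 3, 4, 5, … — the shift grows by one for each successive letter.
On kernel: k+3=n, e+4=i, r+5=w, n+6=t, e+7=l, l+8=t.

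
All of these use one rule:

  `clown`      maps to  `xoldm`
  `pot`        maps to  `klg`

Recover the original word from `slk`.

Each pair mirrors across the alphabet (c↔x, l↔o, o↔l): positions sum to 25. Each letter is replaced by its mirror in the alphabet: a↔z, b↔y, c↔x, and so on (the Atbash cipher).
Reversing it on slk: s↔h, l↔o, k↔p.

hop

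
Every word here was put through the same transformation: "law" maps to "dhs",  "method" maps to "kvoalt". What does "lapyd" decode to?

write

The word is reversed, then every letter is shifted forward by 7.
Decoding lapyd: shift back: l−7=e, a−7=t, p−7=i, y−7=r, d−7=w → etirw; then reverse → write.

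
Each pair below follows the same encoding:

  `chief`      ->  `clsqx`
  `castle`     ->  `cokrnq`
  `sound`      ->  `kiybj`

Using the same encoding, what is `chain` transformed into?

c(2)→c(2) and h(7)→l(11) fit y≡7x+14 (mod 26); the inverse of 7 mod 26 is 15. Each letter's alphabet position (a=0..z=25) is mapped through 7·x+14 mod 26 — an affine cipher.
Applying it to chain: c(2)→7·2+14≡2=c; h(7)→7·7+14≡11=l; a(0)→7·0+14≡14=o; i(8)→7·8+14≡18=s; n(13)→7·13+14≡1=b (all mod 26).

closb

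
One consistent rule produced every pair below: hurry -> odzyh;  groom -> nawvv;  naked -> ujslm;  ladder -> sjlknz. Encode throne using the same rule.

A repeating key of period 3 is used — shifts +7, +9, +8 over and over.
Applying it to throne: t+7=a, h+9=q, r+8=z, o+7=v, n+9=w, e+8=m.

aqzvwm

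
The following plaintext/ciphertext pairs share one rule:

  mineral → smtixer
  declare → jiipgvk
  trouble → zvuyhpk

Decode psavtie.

Shifts by position in mineral: pos 0: m→s (+6), pos 1: i→m (+4), pos 2: n→t (+6), pos 3: e→i (+4) — repeating every 2. It's a Vigenère-style cipher with numeric key [6,4]: position i shifts by key[i mod 2].
Undoing it on psavtie: p−6=j, s−4=o, a−6=u, v−4=r, t−6=n, i−4=e, e−6=y.

journey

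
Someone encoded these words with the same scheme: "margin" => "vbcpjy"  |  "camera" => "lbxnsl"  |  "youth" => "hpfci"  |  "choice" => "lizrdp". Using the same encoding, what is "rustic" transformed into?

It's a Vigenère-style cipher with numeric key [9,1,11]: position i shifts by key[i mod 3].
For rustic: r+9=a, u+1=v, s+11=d, t+9=c, i+1=j, c+11=n.

avdcjn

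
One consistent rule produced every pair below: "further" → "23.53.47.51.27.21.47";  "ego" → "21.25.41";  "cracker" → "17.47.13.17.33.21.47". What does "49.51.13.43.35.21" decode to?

f(#6)→23 and u(#21)→53: differences scale by 2, so n = 2·pos + 11. With a=1..z=26, the number is 2·pos + 11.
Undoing it on 49.51.13.43.35.21: 49→(49−11)÷2=19=s, 51→(51−11)÷2=20=t, 13→(13−11)÷2=1=a, 43→(43−11)÷2=16=p, 35→(35−11)÷2=12=l, 21→(21−11)÷2=5=e.

staple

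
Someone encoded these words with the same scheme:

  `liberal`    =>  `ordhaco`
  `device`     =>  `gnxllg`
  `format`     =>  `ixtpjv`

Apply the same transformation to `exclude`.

hgeodfh

It's a Vigenère-style cipher with numeric key [3,9,2]: position i shifts by key[i mod 3].
Applying it to exclude: e+3=h, x+9=g, c+2=e, l+3=o, u+9=d, d+2=f, e+3=h.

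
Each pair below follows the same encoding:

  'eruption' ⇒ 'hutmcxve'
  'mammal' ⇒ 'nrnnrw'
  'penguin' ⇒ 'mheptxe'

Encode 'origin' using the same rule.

vuxpxe

e(4)→h(7) and r(17)→u(20) fit y≡17x+17 (mod 26); the inverse of 17 mod 26 is 23. Each letter's alphabet position (a=0..z=25) is mapped through 17·x+17 mod 26 — an affine cipher.
For origin: o(14)→17·14+17≡21=v; r(17)→17·17+17≡20=u; i(8)→17·8+17≡23=x; g(6)→17·6+17≡15=p; i(8)→17·8+17≡23=x; n(13)→17·13+17≡4=e (all mod 26).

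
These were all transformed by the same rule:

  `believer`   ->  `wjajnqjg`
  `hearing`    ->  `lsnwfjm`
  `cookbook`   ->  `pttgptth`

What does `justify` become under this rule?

The output letters match the input read backwards, each shifted +5: believer reversed is reveileb. Two steps: reverse the string, then apply a Caesar shift of +5.
For justify: reverse → yfitsuj; then shift: y+5=d, f+5=k, i+5=n, t+5=y, s+5=x, u+5=z, j+5=o.

dknyxzo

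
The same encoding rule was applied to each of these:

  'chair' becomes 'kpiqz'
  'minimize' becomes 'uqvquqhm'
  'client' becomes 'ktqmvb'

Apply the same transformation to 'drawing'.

lzieqvo

Compare letters: c→k is +8, h→p is +8, a→i is +8 — a constant shift. This is a Caesar cipher with shift 8.
Applying it to drawing: d+8=l, r+8=z, a+8=i, w+8=e, i+8=q, n+8=v, g+8=o.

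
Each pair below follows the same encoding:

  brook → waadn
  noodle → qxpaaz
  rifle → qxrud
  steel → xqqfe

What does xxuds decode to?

The output letters match the input read backwards, each shifted +12: brook reversed is koorb. Read the word backwards and shift each letter +12.
Decoding xxuds: shift back: x−12=l, x−12=l, u−12=i, d−12=r, s−12=g → llirg; then reverse → grill.

grill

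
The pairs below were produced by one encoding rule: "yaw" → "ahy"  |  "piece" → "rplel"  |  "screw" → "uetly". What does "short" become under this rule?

Two shifts are in play — +7 for a/e/i/o/u, +2 for every other letter.
Applying it to short: s(cons)+2=u, h(cons)+2=j, o(vowel)+7=v, r(cons)+2=t, t(cons)+2=v.

ujvtv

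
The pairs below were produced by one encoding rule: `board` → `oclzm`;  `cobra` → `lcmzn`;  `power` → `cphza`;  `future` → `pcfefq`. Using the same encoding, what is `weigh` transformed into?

srtph

The word is reversed, then every letter is shifted forward by 11.
On weigh: reverse → hgiew; then shift: h+11=s, g+11=r, i+11=t, e+11=p, w+11=h.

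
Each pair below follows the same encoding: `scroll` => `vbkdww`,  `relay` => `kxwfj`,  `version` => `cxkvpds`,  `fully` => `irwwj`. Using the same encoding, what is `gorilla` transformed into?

tdkpwwf

s(18)→v(21) and c(2)→b(1) fit y≡11x+5 (mod 26); the inverse of 11 mod 26 is 19. Treating letters as 0–25, the rule is x ↦ 11x + 5 (mod 26).
On gorilla: g(6)→11·6+5≡19=t; o(14)→11·14+5≡3=d; r(17)→11·17+5≡10=k; i(8)→11·8+5≡15=p; l(11)→11·11+5≡22=w; l(11)→11·11+5≡22=w; a(0)→11·0+5≡5=f (all mod 26).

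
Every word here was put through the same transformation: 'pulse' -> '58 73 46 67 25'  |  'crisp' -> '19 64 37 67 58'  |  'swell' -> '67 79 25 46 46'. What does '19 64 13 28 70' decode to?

p(#16)→58 and u(#21)→73: differences scale by 3, so n = 3·pos + 10. With a=1..z=26, the number is 3·pos + 10.
Decoding 19 64 13 28 70: 19→(19−10)÷3=3=c, 64→(64−10)÷3=18=r, 13→(13−10)÷3=1=a, 28→(28−10)÷3=6=f, 70→(70−10)÷3=20=t.

craft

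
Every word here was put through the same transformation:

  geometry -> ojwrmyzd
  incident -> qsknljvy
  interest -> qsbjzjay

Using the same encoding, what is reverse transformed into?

zjdjzxm

It's a Vigenère-style cipher with numeric key [8,5]: position i shifts by key[i mod 2].
Applying it to reverse: r+8=z, e+5=j, v+8=d, e+5=j, r+8=z, s+5=x, e+8=m.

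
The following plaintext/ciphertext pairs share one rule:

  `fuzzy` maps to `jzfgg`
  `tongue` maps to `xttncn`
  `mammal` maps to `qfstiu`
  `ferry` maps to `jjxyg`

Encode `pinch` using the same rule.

In fuzzy: f→j is +4, u→z is +5, z→f is +6, z→g is +7 — the shift increases by 1 each position. Each letter shifts forward by (position + 4), i.e. 4, 5, 6, … — the shift grows by one for each successive letter.
On pinch: p+4=t, i+5=n, n+6=t, c+7=j, h+8=p.

tntjp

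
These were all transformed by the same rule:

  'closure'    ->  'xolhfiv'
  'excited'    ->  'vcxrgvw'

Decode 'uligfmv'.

fortune

This is the alphabet-reversal cipher (Atbash): a becomes z, b becomes y, etc.
Undoing it on uligfmv: u↔f, l↔o, i↔r, g↔t, f↔u, m↔n, v↔e.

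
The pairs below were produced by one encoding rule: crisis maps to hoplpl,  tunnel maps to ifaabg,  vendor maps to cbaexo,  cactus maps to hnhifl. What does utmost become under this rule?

c(2)→h(7) and r(17)→o(14) fit y≡23x+13 (mod 26); the inverse of 23 mod 26 is 17. This is an affine cipher: with a=0,…,z=25, each position x becomes (23x+13) mod 26.
For utmost: u(20)→23·20+13≡5=f; t(19)→23·19+13≡8=i; m(12)→23·12+13≡3=d; o(14)→23·14+13≡23=x; s(18)→23·18+13≡11=l; t(19)→23·19+13≡8=i (all mod 26).

fidxli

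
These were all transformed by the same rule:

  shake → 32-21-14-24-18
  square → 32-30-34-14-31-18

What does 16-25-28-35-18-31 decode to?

clover

s is letter #19 and maps to 32: an offset of 13. The number is (letter's place in the alphabet, a=1) + 13.
Reversing it on 16-25-28-35-18-31: 16→(16−13)÷1=3=c, 25→(25−13)÷1=12=l, 28→(28−13)÷1=15=o, 35→(35−13)÷1=22=v, 18→(18−13)÷1=5=e, 31→(31−13)÷1=18=r.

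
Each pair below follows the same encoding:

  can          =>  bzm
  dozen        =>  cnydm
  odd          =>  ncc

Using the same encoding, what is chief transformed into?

Compare letters: c→b is +25, a→z is +25, n→m is +25 — a constant shift. Each letter is shifted forward by 25 in the alphabet (a Caesar shift of +25).
On chief: c+25=b, h+25=g, i+25=h, e+25=d, f+25=e.

bghde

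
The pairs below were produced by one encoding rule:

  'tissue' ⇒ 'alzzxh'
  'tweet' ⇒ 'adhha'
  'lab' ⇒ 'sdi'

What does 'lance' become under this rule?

The shift depends on letter class: consonant t→a is +7, but vowel i→l is +3. Vowels shift forward by 3 and consonants shift forward by 7.
For lance: l(cons)+7=s, a(vowel)+3=d, n(cons)+7=u, c(cons)+7=j, e(vowel)+3=h.

sdujh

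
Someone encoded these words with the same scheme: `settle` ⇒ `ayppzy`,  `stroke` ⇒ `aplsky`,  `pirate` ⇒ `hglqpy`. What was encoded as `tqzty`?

valve

s(18)→a(0) and e(4)→y(24) fit y≡15x+16 (mod 26); the inverse of 15 mod 26 is 7. Treating letters as 0–25, the rule is x ↦ 15x + 16 (mod 26).
Reversing it on tqzty: t(19)→7·(19−16)≡21=v; q(16)→7·(16−16)≡0=a; z(25)→7·(25−16)≡11=l; t(19)→7·(19−16)≡21=v; y(24)→7·(24−16)≡4=e (all mod 26).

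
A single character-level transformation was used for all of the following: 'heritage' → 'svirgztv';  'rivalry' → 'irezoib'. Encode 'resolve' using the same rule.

ivhloev

This is the alphabet-reversal cipher (Atbash): a becomes z, b becomes y, etc.
Applying it to resolve: r↔i, e↔v, s↔h, o↔l, l↔o, v↔e, e↔v.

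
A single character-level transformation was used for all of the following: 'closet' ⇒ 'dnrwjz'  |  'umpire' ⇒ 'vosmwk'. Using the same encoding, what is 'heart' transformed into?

igdvy

Each letter shifts forward by (position + 1), i.e. 1, 2, 3, … — the shift grows by one for each successive letter.
Applying it to heart: h+1=i, e+2=g, a+3=d, r+4=v, t+5=y.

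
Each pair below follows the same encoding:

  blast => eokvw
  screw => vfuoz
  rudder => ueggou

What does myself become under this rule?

The shift depends on letter class: consonant b→e is +3, but vowel a→k is +10. The rule splits by letter class: vowels +10, consonants +3.
For myself: m(cons)+3=p, y(cons)+3=b, s(cons)+3=v, e(vowel)+10=o, l(cons)+3=o, f(cons)+3=i.

pbvooi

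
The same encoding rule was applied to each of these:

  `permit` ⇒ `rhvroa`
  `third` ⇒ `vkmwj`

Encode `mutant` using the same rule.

In permit: p→r is +2, e→h is +3, r→v is +4, m→r is +5 — the shift increases by 1 each position. Each letter shifts forward by (position + 2), i.e. 2, 3, 4, … — the shift grows by one for each successive letter.
For mutant: m+2=o, u+3=x, t+4=x, a+5=f, n+6=t, t+7=a.

oxxfta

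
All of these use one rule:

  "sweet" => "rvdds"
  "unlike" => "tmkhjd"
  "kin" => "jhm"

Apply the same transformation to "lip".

kho

Compare letters: s→r is +25, w→v is +25, e→d is +25 — a constant shift. Each letter is shifted forward by 25 in the alphabet (a Caesar shift of +25).
On lip: l+25=k, i+25=h, p+25=o.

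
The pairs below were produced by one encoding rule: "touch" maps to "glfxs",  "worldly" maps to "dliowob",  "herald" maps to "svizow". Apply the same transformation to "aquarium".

zjfzirfn

This is the alphabet-reversal cipher (Atbash): a becomes z, b becomes y, etc.
On aquarium: a↔z, q↔j, u↔f, a↔z, r↔i, i↔r, u↔f, m↔n.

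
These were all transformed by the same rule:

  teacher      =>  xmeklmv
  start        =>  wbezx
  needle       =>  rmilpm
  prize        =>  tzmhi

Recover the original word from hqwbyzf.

A repeating key of period 2 is used — shifts +4, +8 over and over.
Decoding hqwbyzf: h−4=d, q−8=i, w−4=s, b−8=t, y−4=u, z−8=r, f−4=b.

disturb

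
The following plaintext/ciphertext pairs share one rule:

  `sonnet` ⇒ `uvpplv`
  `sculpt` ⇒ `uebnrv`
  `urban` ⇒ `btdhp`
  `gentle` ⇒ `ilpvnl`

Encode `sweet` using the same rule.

uyllv

The shift depends on letter class: consonant s→u is +2, but vowel o→v is +7. Vowels shift forward by 7 and consonants shift forward by 2.
Applying it to sweet: s(cons)+2=u, w(cons)+2=y, e(vowel)+7=l, e(vowel)+7=l, t(cons)+2=v.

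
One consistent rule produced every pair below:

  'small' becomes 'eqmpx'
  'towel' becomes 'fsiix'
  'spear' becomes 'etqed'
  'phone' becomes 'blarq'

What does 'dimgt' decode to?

A repeating key of period 2 is used — shifts +12, +4 over and over.
Undoing it on dimgt: d−12=r, i−4=e, m−12=a, g−4=c, t−12=h.

reach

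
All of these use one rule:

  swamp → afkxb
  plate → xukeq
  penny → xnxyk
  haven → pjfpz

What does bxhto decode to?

In swamp: s→a is +8, w→f is +9, a→k is +10, m→x is +11 — the shift increases by 1 each position. Each letter shifts forward by (position + 8), i.e. 8, 9, 10, … — the shift grows by one for each successive letter.
Reversing it on bxhto: b−8=t, x−9=o, h−10=x, t−11=i, o−12=c.

toxic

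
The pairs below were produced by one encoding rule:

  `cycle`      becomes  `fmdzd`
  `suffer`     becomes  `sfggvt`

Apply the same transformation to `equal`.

mbvrf

Read the word backwards and shift each letter +1.
On equal: reverse → lauqe; then shift: l+1=m, a+1=b, u+1=v, q+1=r, e+1=f.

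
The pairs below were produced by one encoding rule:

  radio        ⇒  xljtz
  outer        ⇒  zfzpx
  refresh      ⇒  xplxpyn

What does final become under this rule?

lttlr

The rule splits by letter class: vowels +11, consonants +6.
On final: f(cons)+6=l, i(vowel)+11=t, n(cons)+6=t, a(vowel)+11=l, l(cons)+6=r.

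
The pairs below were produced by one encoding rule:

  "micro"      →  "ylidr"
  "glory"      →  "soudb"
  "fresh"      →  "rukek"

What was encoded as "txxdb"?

A repeating key of period 3 is used — shifts +12, +3, +6 over and over.
Reversing it on txxdb: t−12=h, x−3=u, x−6=r, d−12=r, b−3=y.

hurry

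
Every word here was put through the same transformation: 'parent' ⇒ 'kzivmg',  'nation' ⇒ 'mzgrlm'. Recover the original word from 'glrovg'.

Each pair mirrors across the alphabet (p↔k, a↔z, r↔i): positions sum to 25. Letters are reflected about the middle of the alphabet (position → 25−position): Atbash.
Reversing it on glrovg: g↔t, l↔o, r↔i, o↔l, v↔e, g↔t.

toilet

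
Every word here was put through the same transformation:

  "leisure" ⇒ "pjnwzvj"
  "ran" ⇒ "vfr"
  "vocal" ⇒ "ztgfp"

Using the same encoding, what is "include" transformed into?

The rule splits by letter class: vowels +5, consonants +4.
For include: i(vowel)+5=n, n(cons)+4=r, c(cons)+4=g, l(cons)+4=p, u(vowel)+5=z, d(cons)+4=h, e(vowel)+5=j.

nrgpzhj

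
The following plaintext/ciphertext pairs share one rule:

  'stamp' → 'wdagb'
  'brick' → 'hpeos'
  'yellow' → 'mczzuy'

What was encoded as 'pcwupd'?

resort

Treating letters as 0–25, the rule is x ↦ 7x + 0 (mod 26).
Undoing it on pcwupd: p(15)→15·(15−0)≡17=r; c(2)→15·(2−0)≡4=e; w(22)→15·(22−0)≡18=s; u(20)→15·(20−0)≡14=o; p(15)→15·(15−0)≡17=r; d(3)→15·(3−0)≡19=t (all mod 26).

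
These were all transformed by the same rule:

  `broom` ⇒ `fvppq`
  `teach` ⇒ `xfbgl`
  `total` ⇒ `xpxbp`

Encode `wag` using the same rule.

abk

The rule splits by letter class: vowels +1, consonants +4.
Applying it to wag: w(cons)+4=a, a(vowel)+1=b, g(cons)+4=k.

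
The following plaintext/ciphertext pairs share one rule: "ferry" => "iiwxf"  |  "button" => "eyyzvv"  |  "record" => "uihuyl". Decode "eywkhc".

bureau

The shift increases by 1 at each position, starting from +3: 3, 4, 5, ….
Undoing it on eywkhc: e−3=b, y−4=u, w−5=r, k−6=e, h−7=a, c−8=u.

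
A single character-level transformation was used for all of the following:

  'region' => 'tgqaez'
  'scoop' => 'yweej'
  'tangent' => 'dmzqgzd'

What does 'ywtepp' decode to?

scroll

r(17)→t(19) and e(4)→g(6) fit y≡5x+12 (mod 26); the inverse of 5 mod 26 is 21. Each letter's alphabet position (a=0..z=25) is mapped through 5·x+12 mod 26 — an affine cipher.
Reversing it on ywtepp: y(24)→21·(24−12)≡18=s; w(22)→21·(22−12)≡2=c; t(19)→21·(19−12)≡17=r; e(4)→21·(4−12)≡14=o; p(15)→21·(15−12)≡11=l; p(15)→21·(15−12)≡11=l (all mod 26).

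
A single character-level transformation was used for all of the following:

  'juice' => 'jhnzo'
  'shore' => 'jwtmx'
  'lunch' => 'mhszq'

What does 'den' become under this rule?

sji

The output letters match the input read backwards, each shifted +5: juice reversed is eciuj. The word is reversed, then every letter is shifted forward by 5.
On den: reverse → ned; then shift: n+5=s, e+5=j, d+5=i.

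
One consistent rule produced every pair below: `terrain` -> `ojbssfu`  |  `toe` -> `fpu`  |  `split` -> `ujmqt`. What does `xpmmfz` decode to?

yellow

The word is reversed, then every letter is shifted forward by 1.
Undoing it on xpmmfz: shift back: x−1=w, p−1=o, m−1=l, m−1=l, f−1=e, z−1=y → wolley; then reverse → yellow.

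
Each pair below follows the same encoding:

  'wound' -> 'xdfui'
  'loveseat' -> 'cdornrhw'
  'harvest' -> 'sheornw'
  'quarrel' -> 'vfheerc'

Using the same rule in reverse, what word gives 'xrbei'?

weird

w(22)→x(23) and o(14)→d(3) fit y≡9x+7 (mod 26); the inverse of 9 mod 26 is 3. Each letter's alphabet position (a=0..z=25) is mapped through 9·x+7 mod 26 — an affine cipher.
Undoing it on xrbei: x(23)→3·(23−7)≡22=w; r(17)→3·(17−7)≡4=e; b(1)→3·(1−7)≡8=i; e(4)→3·(4−7)≡17=r; i(8)→3·(8−7)≡3=d (all mod 26).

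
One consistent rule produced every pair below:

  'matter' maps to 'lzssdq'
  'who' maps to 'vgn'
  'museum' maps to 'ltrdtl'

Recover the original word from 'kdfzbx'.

legacy

Compare letters: m→l is +25, a→z is +25, t→s is +25 — a constant shift. This is a Caesar cipher with shift 25.
Reversing it on kdfzbx: k−25=l, d−25=e, f−25=g, z−25=a, b−25=c, x−25=y.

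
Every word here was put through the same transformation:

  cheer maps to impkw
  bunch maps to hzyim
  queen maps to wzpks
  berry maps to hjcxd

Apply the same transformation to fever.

Shifts by position in cheer: pos 0: c→i (+6), pos 1: h→m (+5), pos 2: e→p (+11), pos 3: e→k (+6), pos 4: r→w (+5) — repeating every 3. The shifts repeat in a cycle of length 3: positions 0,1,… shift by +6, +5, +11, then the pattern repeats.
For fever: f+6=l, e+5=j, v+11=g, e+6=k, r+5=w.

ljgkw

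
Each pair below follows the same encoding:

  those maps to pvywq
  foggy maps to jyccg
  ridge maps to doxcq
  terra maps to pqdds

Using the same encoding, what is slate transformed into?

t(19)→p(15) and h(7)→v(21) fit y≡19x+18 (mod 26); the inverse of 19 mod 26 is 11. Treating letters as 0–25, the rule is x ↦ 19x + 18 (mod 26).
On slate: s(18)→19·18+18≡22=w; l(11)→19·11+18≡19=t; a(0)→19·0+18≡18=s; t(19)→19·19+18≡15=p; e(4)→19·4+18≡16=q (all mod 26).

wtspq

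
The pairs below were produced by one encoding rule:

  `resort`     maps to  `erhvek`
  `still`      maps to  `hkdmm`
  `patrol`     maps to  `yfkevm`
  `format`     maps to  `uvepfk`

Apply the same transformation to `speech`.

hyrrla

r(17)→e(4) and e(4)→r(17) fit y≡3x+5 (mod 26); the inverse of 3 mod 26 is 9. This is an affine cipher: with a=0,…,z=25, each position x becomes (3x+5) mod 26.
Applying it to speech: s(18)→3·18+5≡7=h; p(15)→3·15+5≡24=y; e(4)→3·4+5≡17=r; e(4)→3·4+5≡17=r; c(2)→3·2+5≡11=l; h(7)→3·7+5≡0=a (all mod 26).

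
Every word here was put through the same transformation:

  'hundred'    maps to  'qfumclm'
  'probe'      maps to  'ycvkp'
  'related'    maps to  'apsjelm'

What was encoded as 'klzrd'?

basis

Shifts by position in hundred: pos 0: h→q (+9), pos 1: u→f (+11), pos 2: n→u (+7), pos 3: d→m (+9), pos 4: r→c (+11), pos 5: e→l (+7) — repeating every 3. The shifts repeat in a cycle of length 3: positions 0,1,… shift by +9, +11, +7, then the pattern repeats.
Reversing it on klzrd: k−9=b, l−11=a, z−7=s, r−9=i, d−11=s.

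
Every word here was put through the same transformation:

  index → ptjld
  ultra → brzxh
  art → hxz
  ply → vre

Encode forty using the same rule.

Vowels shift forward by 7 and consonants shift forward by 6.
On forty: f(cons)+6=l, o(vowel)+7=v, r(cons)+6=x, t(cons)+6=z, y(cons)+6=e.

lvxze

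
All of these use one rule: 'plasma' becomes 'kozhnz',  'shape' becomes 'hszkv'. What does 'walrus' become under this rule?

dzoifh

Each pair mirrors across the alphabet (p↔k, l↔o, a↔z): positions sum to 25. This is the alphabet-reversal cipher (Atbash): a becomes z, b becomes y, etc.
For walrus: w↔d, a↔z, l↔o, r↔i, u↔f, s↔h.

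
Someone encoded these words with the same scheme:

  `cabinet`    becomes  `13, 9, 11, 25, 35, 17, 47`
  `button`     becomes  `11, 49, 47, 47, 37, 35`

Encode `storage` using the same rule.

45, 47, 37, 43, 9, 21, 17

c(#3)→13 and a(#1)→9: differences scale by 2, so n = 2·pos + 7. With a=1..z=26, the number is 2·pos + 7.
On storage: s=19→45, t=20→47, o=15→37, r=18→43, a=1→9, g=7→21, e=5→17.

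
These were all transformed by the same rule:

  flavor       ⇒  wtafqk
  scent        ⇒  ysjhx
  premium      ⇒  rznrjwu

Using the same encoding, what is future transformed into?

jwzyzk

Two steps: reverse the string, then apply a Caesar shift of +5.
For future: reverse → erutuf; then shift: e+5=j, r+5=w, u+5=z, t+5=y, u+5=z, f+5=k.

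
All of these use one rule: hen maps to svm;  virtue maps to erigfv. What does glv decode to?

toe

This is the alphabet-reversal cipher (Atbash): a becomes z, b becomes y, etc.
Reversing it on glv: g↔t, l↔o, v↔e.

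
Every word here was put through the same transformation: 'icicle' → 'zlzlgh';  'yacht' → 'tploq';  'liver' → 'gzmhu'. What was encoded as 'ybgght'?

pulley

Each letter's alphabet position (a=0..z=25) is mapped through 11·x+15 mod 26 — an affine cipher.
Reversing it on ybgght: y(24)→19·(24−15)≡15=p; b(1)→19·(1−15)≡20=u; g(6)→19·(6−15)≡11=l; g(6)→19·(6−15)≡11=l; h(7)→19·(7−15)≡4=e; t(19)→19·(19−15)≡24=y (all mod 26).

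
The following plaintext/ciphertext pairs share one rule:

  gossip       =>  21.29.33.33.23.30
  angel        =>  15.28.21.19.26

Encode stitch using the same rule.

33.34.23.34.17.22

g is letter #7 and maps to 21: an offset of 14. The number is (letter's place in the alphabet, a=1) + 14.
On stitch: s=19→33, t=20→34, i=9→23, t=20→34, c=3→17, h=8→22.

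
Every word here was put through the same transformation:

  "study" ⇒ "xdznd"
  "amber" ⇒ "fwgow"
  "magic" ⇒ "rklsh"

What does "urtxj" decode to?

Shifts by position in study: pos 0: s→x (+5), pos 1: t→d (+10), pos 2: u→z (+5), pos 3: d→n (+10) — repeating every 2. It's a Vigenère-style cipher with numeric key [5,10]: position i shifts by key[i mod 2].
Undoing it on urtxj: u−5=p, r−10=h, t−5=o, x−10=n, j−5=e.

phone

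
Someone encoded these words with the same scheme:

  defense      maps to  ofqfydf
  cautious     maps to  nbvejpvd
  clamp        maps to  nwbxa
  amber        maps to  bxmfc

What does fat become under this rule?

The shift depends on letter class: consonant d→o is +11, but vowel e→f is +1. The rule splits by letter class: vowels +1, consonants +11.
For fat: f(cons)+11=q, a(vowel)+1=b, t(cons)+11=e.

qbe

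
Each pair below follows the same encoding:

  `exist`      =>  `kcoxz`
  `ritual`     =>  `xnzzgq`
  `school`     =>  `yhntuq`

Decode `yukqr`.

spell

Shifts by position in exist: pos 0: e→k (+6), pos 1: x→c (+5), pos 2: i→o (+6), pos 3: s→x (+5) — repeating every 2. It's a Vigenère-style cipher with numeric key [6,5]: position i shifts by key[i mod 2].
Reversing it on yukqr: y−6=s, u−5=p, k−6=e, q−5=l, r−6=l.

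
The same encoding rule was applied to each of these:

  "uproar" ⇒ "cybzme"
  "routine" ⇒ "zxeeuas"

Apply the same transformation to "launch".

tjeyou

In uproar: u→c is +8, p→y is +9, r→b is +10, o→z is +11 — the shift increases by 1 each position. The shift increases by 1 at each position, starting from +8: 8, 9, 10, ….
Applying it to launch: l+8=t, a+9=j, u+10=e, n+11=y, c+12=o, h+13=u.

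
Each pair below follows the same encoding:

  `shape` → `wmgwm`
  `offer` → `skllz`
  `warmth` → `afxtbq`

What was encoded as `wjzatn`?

settle

Each letter shifts forward by (position + 4), i.e. 4, 5, 6, … — the shift grows by one for each successive letter.
Undoing it on wjzatn: w−4=s, j−5=e, z−6=t, a−7=t, t−8=l, n−9=e.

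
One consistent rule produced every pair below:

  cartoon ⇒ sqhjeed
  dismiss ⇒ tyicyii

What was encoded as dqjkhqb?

This is a Caesar cipher with shift 16.
Reversing it on dqjkhqb: d−16=n, q−16=a, j−16=t, k−16=u, h−16=r, q−16=a, b−16=l.

natural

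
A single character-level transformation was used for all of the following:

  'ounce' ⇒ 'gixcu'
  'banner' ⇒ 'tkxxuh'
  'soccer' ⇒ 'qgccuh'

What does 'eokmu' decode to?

image

o(14)→g(6) and u(20)→i(8) fit y≡9x+10 (mod 26); the inverse of 9 mod 26 is 3. This is an affine cipher: with a=0,…,z=25, each position x becomes (9x+10) mod 26.
Decoding eokmu: e(4)→3·(4−10)≡8=i; o(14)→3·(14−10)≡12=m; k(10)→3·(10−10)≡0=a; m(12)→3·(12−10)≡6=g; u(20)→3·(20−10)≡4=e (all mod 26).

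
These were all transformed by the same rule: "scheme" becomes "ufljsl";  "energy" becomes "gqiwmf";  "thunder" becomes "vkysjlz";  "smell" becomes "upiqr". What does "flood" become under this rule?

In scheme: s→u is +2, c→f is +3, h→l is +4, e→j is +5 — the shift increases by 1 each position. Letter i (0-indexed) is shifted by i+2, so successive shifts are 2, 3, 4, ….
For flood: f+2=h, l+3=o, o+4=s, o+5=t, d+6=j.

hostj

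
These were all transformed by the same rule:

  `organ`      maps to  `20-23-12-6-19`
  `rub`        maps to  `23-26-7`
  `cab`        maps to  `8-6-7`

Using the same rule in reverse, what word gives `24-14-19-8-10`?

since

o is letter #15 and maps to 20: an offset of 5. Each letter is replaced by its alphabet position (a=1..z=26) + 5.
Reversing it on 24-14-19-8-10: 24→(24−5)÷1=19=s, 14→(14−5)÷1=9=i, 19→(19−5)÷1=14=n, 8→(8−5)÷1=3=c, 10→(10−5)÷1=5=e.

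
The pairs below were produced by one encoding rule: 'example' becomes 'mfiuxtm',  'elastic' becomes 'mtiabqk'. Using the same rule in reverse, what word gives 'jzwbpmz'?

brother

Compare letters: e→m is +8, x→f is +8, a→i is +8 — a constant shift. This is a Caesar cipher with shift 8.
Reversing it on jzwbpmz: j−8=b, z−8=r, w−8=o, b−8=t, p−8=h, m−8=e, z−8=r.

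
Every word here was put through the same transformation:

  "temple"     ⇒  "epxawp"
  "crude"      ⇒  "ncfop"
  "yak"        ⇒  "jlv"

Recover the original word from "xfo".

Compare letters: t→e is +11, e→p is +11, m→x is +11 — a constant shift. Every letter moves 11 places later in the alphabet, wrapping around z→a.
Reversing it on xfo: x−11=m, f−11=u, o−11=d.

mud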